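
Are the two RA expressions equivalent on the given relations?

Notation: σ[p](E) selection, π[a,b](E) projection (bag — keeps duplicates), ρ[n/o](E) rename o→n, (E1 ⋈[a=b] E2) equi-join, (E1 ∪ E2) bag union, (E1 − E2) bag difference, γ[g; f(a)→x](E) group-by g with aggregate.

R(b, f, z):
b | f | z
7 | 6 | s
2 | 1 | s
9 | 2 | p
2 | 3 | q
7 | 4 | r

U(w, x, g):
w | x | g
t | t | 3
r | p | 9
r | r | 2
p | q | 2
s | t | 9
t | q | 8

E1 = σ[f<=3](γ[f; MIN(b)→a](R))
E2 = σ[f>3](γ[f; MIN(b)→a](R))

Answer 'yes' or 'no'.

E1 row counts bottom-up:
  R → 5
  γ[f; MIN(b)→a](R) → 5
  σ[f<=3](γ[f; MIN(b)→a](R)) → 3
E2 row counts bottom-up:
  R → 5
  γ[f; MIN(b)→a](R) → 5
  σ[f>3](γ[f; MIN(b)→a](R)) → 2

E1 result:
f | a
1 | 2
2 | 9
3 | 2
E2 result:
f | a
4 | 7
6 | 7
Witness: (2, 9) appears 1× in E1 but 0× in E2.

no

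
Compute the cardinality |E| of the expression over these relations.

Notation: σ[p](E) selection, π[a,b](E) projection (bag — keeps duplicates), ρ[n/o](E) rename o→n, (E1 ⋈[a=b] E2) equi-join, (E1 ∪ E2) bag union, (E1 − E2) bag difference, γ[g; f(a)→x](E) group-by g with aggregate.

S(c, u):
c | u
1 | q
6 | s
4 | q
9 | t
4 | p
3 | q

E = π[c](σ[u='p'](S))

Per-node cardinality:
  S → 6
  σ[u='p'](S) → 1
  π[c](σ[u='p'](S)) → 1

|E| = 1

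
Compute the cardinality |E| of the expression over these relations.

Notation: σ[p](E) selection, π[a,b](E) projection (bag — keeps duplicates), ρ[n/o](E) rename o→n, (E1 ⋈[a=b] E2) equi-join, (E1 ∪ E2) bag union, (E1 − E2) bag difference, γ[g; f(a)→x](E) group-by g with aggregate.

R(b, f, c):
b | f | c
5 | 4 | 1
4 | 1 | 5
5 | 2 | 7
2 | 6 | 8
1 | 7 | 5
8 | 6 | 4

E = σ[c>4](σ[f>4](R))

Stepwise |·|:
  R → 6
  σ[f>4](R) → 3
  σ[c>4](σ[f>4](R)) → 2

|E| = 2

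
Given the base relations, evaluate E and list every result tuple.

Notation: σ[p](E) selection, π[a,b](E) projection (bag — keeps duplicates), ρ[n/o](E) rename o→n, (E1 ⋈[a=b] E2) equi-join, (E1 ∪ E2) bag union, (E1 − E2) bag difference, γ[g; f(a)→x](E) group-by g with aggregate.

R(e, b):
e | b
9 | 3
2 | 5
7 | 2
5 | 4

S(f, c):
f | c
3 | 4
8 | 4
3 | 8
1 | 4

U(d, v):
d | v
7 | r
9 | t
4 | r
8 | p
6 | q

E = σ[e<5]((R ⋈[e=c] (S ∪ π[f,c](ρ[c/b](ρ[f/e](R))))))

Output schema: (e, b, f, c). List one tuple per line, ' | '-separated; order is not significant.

Row counts bottom-up:
  R → 4
  S → 4
  R → 4
  ρ[f/e](R) → 4
  ρ[c/b](ρ[f/e](R)) → 4
  π[f,c](ρ[c/b](ρ[f/e](R))) → 4
  (S ∪ π[f,c](ρ[c/b](ρ[f/e](R)))) → 8
  (R ⋈[e=c] (S ∪ π[f,c](ρ[c/b](ρ[f/e](R))))) → 2
  σ[e<5]((R ⋈[e=c] (S ∪ π[f,c](ρ[c/b](ρ[f/e](R)))))) → 1

== RESULT ==
e | b | f | c
2 | 5 | 7 | 2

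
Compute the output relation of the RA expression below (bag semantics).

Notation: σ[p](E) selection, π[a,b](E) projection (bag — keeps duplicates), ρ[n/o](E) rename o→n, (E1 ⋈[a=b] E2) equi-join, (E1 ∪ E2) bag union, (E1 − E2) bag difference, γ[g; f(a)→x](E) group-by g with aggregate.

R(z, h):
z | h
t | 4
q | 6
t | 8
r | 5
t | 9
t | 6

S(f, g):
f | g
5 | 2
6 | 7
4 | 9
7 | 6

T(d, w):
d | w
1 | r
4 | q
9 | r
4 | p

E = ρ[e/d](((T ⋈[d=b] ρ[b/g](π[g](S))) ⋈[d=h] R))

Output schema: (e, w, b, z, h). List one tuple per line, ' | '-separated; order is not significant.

Stepwise |·|:
  T → 4
  S → 4
  π[g](S) → 4
  ρ[b/g](π[g](S)) → 4
  (T ⋈[d=b] ρ[b/g](π[g](S))) → 1
  R → 6
  ((T ⋈[d=b] ρ[b/g](π[g](S))) ⋈[d=h] R) → 1
  ρ[e/d](((T ⋈[d=b] ρ[b/g](π[g](S))) ⋈[d=h] R)) → 1

== RESULT ==
e | w | b | z | h
9 | r | 9 | t | 9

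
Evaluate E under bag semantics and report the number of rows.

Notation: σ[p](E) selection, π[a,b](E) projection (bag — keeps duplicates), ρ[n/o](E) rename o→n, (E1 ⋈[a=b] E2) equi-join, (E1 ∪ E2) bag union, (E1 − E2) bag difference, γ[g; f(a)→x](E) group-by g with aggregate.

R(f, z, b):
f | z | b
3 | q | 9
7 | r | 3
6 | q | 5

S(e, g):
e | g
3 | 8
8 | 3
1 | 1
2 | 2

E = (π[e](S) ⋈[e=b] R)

Stepwise |·|:
  S → 4
  π[e](S) → 4
  R → 3
  (π[e](S) ⋈[e=b] R) → 1

|E| = 1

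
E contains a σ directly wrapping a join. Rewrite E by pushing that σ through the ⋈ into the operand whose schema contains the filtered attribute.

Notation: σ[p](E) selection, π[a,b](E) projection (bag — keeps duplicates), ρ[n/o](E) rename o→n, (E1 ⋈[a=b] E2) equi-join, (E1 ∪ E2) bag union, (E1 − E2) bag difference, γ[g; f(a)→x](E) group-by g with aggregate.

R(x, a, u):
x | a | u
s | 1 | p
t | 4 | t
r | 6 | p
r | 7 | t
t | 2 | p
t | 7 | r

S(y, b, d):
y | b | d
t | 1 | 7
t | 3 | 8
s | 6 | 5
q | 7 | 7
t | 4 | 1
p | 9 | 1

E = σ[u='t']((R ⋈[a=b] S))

σ filters on u, owned by the left side.
E' = (σ[u='t'](R) ⋈[a=b] S)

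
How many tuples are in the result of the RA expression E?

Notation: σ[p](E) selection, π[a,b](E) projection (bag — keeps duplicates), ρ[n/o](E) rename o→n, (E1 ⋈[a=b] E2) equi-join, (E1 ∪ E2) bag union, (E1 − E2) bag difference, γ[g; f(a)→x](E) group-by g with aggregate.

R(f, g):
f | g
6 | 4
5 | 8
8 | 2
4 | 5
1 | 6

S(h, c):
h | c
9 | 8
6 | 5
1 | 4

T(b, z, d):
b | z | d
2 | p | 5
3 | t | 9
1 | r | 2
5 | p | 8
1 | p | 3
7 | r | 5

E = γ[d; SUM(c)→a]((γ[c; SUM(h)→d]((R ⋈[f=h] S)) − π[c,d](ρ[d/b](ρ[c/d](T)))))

Subexpression sizes:
  R → 5
  S → 3
  (R ⋈[f=h] S) → 2
  γ[c; SUM(h)→d]((R ⋈[f=h] S)) → 2
  T → 6
  ρ[c/d](T) → 6
  ρ[d/b](ρ[c/d](T)) → 6
  π[c,d](ρ[d/b](ρ[c/d](T))) → 6
  (γ[c; SUM(h)→d]((R ⋈[f=h] S)) − π[c,d](ρ[d/b](ρ[c/d](T)))) → 2
  γ[d; SUM(c)→a]((γ[c; SUM(h)→d]((R ⋈[f=h] S)) − π[c,d](ρ[d/b](ρ[c/d](T))))) → 2

|E| = 2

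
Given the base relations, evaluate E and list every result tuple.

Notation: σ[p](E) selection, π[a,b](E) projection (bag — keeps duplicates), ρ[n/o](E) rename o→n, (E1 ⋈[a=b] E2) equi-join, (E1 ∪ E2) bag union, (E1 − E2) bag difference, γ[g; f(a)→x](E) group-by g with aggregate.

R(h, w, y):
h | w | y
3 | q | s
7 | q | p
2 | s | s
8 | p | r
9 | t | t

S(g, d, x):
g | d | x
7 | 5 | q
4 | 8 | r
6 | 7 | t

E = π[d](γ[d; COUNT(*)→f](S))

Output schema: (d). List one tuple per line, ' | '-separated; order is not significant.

Subexpression sizes:
  S → 3
  γ[d; COUNT(*)→f](S) → 3
  π[d](γ[d; COUNT(*)→f](S)) → 3

== RESULT ==
d
5
7
8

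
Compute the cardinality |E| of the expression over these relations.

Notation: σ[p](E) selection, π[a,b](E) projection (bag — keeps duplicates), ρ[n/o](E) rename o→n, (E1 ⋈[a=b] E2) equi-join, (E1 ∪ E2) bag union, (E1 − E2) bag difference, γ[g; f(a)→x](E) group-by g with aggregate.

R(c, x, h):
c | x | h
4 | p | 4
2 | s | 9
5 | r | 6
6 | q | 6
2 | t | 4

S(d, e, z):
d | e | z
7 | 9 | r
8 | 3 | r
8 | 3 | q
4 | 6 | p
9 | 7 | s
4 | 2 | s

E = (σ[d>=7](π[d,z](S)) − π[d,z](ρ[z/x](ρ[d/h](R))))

Stepwise |·|:
  S → 6
  π[d,z](S) → 6
  σ[d>=7](π[d,z](S)) → 4
  R → 5
  ρ[d/h](R) → 5
  ρ[z/x](ρ[d/h](R)) → 5
  π[d,z](ρ[z/x](ρ[d/h](R))) → 5
  (σ[d>=7](π[d,z](S)) − π[d,z](ρ[z/x](ρ[d/h](R)))) → 3

|E| = 3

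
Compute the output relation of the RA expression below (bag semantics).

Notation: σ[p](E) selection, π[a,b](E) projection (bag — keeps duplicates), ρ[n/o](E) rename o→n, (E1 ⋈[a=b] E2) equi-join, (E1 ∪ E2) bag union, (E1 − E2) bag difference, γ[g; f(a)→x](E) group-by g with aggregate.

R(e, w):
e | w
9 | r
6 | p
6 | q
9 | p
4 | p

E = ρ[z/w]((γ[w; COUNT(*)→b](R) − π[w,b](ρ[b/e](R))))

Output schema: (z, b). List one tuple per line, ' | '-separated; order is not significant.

Stepwise |·|:
  R → 5
  γ[w; COUNT(*)→b](R) → 3
  R → 5
  ρ[b/e](R) → 5
  π[w,b](ρ[b/e](R)) → 5
  (γ[w; COUNT(*)→b](R) − π[w,b](ρ[b/e](R))) → 3
  ρ[z/w]((γ[w; COUNT(*)→b](R) − π[w,b](ρ[b/e](R)))) → 3

== RESULT ==
z | b
p | 3
q | 1
r | 1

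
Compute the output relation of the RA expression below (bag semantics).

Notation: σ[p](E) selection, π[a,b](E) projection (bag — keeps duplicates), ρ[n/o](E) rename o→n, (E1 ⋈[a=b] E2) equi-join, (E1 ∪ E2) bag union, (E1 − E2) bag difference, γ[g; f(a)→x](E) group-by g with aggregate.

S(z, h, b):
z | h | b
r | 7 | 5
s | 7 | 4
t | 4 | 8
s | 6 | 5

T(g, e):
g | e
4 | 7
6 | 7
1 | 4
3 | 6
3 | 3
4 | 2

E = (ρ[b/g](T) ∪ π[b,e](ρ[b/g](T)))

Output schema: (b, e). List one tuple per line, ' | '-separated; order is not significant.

Stepwise |·|:
  T → 6
  ρ[b/g](T) → 6
  T → 6
  ρ[b/g](T) → 6
  π[b,e](ρ[b/g](T)) → 6
  (ρ[b/g](T) ∪ π[b,e](ρ[b/g](T))) → 12

== RESULT ==
b | e
1 | 4
1 | 4
3 | 3
3 | 3
3 | 6
3 | 6
4 | 2
4 | 2
4 | 7
4 | 7
6 | 7
6 | 7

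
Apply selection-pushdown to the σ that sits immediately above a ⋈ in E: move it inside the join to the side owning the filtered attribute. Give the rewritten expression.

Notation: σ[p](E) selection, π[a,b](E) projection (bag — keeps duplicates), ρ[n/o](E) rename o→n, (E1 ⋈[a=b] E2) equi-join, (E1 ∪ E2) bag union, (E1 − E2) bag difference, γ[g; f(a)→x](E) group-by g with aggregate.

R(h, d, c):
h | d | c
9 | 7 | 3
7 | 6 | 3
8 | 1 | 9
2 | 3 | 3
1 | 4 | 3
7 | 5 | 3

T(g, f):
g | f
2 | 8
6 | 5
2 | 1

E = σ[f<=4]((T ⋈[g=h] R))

σ filters on f, owned by the left side.
E' = (σ[f<=4](T) ⋈[g=h] R)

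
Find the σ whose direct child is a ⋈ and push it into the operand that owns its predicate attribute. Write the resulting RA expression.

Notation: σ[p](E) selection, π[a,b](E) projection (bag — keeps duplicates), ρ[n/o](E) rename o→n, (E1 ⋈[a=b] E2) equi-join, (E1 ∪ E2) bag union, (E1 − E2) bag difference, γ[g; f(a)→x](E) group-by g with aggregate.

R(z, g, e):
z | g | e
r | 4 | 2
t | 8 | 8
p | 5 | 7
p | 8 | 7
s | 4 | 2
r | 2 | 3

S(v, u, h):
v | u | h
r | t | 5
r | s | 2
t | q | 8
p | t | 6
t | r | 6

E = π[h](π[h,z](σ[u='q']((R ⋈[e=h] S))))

σ filters on u, owned by the right side.
E' = π[h](π[h,z]((R ⋈[e=h] σ[u='q'](S))))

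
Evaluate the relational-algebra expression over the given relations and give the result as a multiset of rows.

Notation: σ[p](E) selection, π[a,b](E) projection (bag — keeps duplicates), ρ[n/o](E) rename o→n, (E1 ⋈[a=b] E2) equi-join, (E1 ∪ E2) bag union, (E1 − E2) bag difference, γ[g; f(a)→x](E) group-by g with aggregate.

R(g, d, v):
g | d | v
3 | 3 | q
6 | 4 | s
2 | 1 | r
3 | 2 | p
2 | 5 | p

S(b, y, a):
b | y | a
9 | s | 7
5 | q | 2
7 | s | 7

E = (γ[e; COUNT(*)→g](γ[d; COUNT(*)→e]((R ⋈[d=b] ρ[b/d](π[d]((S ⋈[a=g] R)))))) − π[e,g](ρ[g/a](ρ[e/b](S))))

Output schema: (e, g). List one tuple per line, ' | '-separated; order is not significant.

Stepwise |·|:
  R → 5
  S → 3
  R → 5
  (S ⋈[a=g] R) → 2
  π[d]((S ⋈[a=g] R)) → 2
  ρ[b/d](π[d]((S ⋈[a=g] R))) → 2
  (R ⋈[d=b] ρ[b/d](π[d]((S ⋈[a=g] R)))) → 2
  γ[d; COUNT(*)→e]((R ⋈[d=b] ρ[b/d](π[d]((S ⋈[a=g] R))))) → 2
  γ[e; COUNT(*)→g](γ[d; COUNT(*)→e]((R ⋈[d=b] ρ[b/d](π[d]((S ⋈[a=g] R)))))) → 1
  S → 3
  ρ[e/b](S) → 3
  ρ[g/a](ρ[e/b](S)) → 3
  π[e,g](ρ[g/a](ρ[e/b](S))) → 3
  (γ[e; COUNT(*)→g](γ[d; COUNT(*)→e]((R ⋈[d=b] ρ[b/d](π[d]((S ⋈[a=g] R)))))) − π[e,g](ρ[g/a](ρ[e/b](S)))) → 1

== RESULT ==
e | g
1 | 2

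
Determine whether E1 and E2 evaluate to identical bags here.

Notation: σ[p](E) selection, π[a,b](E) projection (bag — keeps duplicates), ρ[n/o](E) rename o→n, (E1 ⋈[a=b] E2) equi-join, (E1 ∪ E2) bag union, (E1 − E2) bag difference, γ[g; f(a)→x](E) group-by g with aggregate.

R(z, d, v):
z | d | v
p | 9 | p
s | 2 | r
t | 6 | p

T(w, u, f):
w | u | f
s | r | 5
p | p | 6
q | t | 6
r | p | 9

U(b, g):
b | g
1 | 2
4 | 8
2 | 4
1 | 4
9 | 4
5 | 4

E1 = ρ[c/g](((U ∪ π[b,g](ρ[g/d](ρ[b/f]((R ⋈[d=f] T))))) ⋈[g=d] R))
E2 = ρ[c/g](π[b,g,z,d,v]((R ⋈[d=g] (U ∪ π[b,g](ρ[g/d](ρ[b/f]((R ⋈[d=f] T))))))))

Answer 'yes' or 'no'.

E1 per-node cardinality:
  U → 6
  R → 3
  T → 4
  (R ⋈[d=f] T) → 3
  ρ[b/f]((R ⋈[d=f] T)) → 3
  ρ[g/d](ρ[b/f]((R ⋈[d=f] T))) → 3
  π[b,g](ρ[g/d](ρ[b/f]((R ⋈[d=f] T)))) → 3
  (U ∪ π[b,g](ρ[g/d](ρ[b/f]((R ⋈[d=f] T))))) → 9
  R → 3
  ((U ∪ π[b,g](ρ[g/d](ρ[b/f]((R ⋈[d=f] T))))) ⋈[g=d] R) → 4
  ρ[c/g](((U ∪ π[b,g](ρ[g/d](ρ[b/f]((R ⋈[d=f] T))))) ⋈[g=d] R)) → 4
E2 per-node cardinality:
  R → 3
  U → 6
  R → 3
  T → 4
  (R ⋈[d=f] T) → 3
  ρ[b/f]((R ⋈[d=f] T)) → 3
  ρ[g/d](ρ[b/f]((R ⋈[d=f] T))) → 3
  π[b,g](ρ[g/d](ρ[b/f]((R ⋈[d=f] T)))) → 3
  (U ∪ π[b,g](ρ[g/d](ρ[b/f]((R ⋈[d=f] T))))) → 9
  (R ⋈[d=g] (U ∪ π[b,g](ρ[g/d](ρ[b/f]((R ⋈[d=f] T)))))) → 4
  π[b,g,z,d,v]((R ⋈[d=g] (U ∪ π[b,g](ρ[g/d](ρ[b/f]((R ⋈[d=f] T))))))) → 4
  ρ[c/g](π[b,g,z,d,v]((R ⋈[d=g] (U ∪ π[b,g](ρ[g/d](ρ[b/f]((R ⋈[d=f] T)))))))) → 4

E1 and E2 produce the same multiset:
b | c | z | d | v
1 | 2 | s | 2 | r
6 | 6 | t | 6 | p
6 | 6 | t | 6 | p
9 | 9 | p | 9 | p

yes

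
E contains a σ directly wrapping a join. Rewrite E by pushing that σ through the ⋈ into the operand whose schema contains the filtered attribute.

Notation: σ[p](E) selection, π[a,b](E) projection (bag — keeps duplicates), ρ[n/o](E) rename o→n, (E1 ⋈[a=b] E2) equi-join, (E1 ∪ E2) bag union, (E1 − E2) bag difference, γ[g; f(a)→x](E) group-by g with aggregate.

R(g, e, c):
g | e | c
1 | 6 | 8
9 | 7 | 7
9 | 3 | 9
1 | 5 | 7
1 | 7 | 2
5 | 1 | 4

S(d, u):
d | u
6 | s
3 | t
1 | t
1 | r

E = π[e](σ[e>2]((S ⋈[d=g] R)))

σ filters on e, owned by the right side.
E' = π[e]((S ⋈[d=g] σ[e>2](R)))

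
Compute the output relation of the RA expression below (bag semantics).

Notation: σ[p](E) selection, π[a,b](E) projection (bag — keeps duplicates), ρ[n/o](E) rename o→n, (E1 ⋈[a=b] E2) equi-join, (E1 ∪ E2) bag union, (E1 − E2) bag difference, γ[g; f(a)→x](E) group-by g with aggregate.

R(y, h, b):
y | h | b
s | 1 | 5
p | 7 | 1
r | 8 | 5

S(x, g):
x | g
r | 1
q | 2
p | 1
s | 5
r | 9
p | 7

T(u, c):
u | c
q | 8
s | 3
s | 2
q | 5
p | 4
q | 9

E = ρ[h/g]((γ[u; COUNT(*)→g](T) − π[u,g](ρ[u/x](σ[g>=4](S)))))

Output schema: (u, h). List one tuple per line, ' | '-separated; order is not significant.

Per-node cardinality:
  T → 6
  γ[u; COUNT(*)→g](T) → 3
  S → 6
  σ[g>=4](S) → 3
  ρ[u/x](σ[g>=4](S)) → 3
  π[u,g](ρ[u/x](σ[g>=4](S))) → 3
  (γ[u; COUNT(*)→g](T) − π[u,g](ρ[u/x](σ[g>=4](S)))) → 3
  ρ[h/g]((γ[u; COUNT(*)→g](T) − π[u,g](ρ[u/x](σ[g>=4](S))))) → 3

== RESULT ==
u | h
p | 1
q | 3
s | 2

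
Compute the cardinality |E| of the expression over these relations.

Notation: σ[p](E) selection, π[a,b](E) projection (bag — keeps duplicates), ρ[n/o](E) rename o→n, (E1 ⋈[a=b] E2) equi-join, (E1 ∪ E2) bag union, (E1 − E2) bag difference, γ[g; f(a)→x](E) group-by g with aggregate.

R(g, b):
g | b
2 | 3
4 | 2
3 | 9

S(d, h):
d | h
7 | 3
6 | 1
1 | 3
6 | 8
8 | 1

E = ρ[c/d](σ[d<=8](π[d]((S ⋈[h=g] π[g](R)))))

Subexpression sizes:
  S → 5
  R → 3
  π[g](R) → 3
  (S ⋈[h=g] π[g](R)) → 2
  π[d]((S ⋈[h=g] π[g](R))) → 2
  σ[d<=8](π[d]((S ⋈[h=g] π[g](R)))) → 2
  ρ[c/d](σ[d<=8](π[d]((S ⋈[h=g] π[g](R))))) → 2

|E| = 2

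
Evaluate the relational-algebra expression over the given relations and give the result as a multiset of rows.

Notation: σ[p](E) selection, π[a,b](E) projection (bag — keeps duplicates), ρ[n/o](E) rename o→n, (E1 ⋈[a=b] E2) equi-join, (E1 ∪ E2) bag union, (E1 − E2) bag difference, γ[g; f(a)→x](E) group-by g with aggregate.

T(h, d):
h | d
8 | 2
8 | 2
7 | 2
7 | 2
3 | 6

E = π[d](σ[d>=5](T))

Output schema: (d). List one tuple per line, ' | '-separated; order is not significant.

Row counts bottom-up:
  T → 5
  σ[d>=5](T) → 1
  π[d](σ[d>=5](T)) → 1

== RESULT ==
d
6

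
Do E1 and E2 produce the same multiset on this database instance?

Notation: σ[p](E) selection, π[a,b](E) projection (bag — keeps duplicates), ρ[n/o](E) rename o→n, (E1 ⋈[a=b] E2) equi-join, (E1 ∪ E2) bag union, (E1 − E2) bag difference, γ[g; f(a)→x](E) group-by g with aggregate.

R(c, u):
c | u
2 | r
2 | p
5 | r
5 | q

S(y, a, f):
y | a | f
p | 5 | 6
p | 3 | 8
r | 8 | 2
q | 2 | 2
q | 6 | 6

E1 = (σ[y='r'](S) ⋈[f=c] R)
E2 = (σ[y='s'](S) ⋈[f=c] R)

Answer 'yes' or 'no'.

E1 per-node cardinality:
  S → 5
  σ[y='r'](S) → 1
  R → 4
  (σ[y='r'](S) ⋈[f=c] R) → 2
E2 per-node cardinality:
  S → 5
  σ[y='s'](S) → 0
  R → 4
  (σ[y='s'](S) ⋈[f=c] R) → 0

E1 result:
y | a | f | c | u
r | 8 | 2 | 2 | p
r | 8 | 2 | 2 | r
E2 result:
y | a | f | c | u
(0 rows)
Witness: ('r', 8, 2, 2, 'p') appears 1× in E1 but 0× in E2.

no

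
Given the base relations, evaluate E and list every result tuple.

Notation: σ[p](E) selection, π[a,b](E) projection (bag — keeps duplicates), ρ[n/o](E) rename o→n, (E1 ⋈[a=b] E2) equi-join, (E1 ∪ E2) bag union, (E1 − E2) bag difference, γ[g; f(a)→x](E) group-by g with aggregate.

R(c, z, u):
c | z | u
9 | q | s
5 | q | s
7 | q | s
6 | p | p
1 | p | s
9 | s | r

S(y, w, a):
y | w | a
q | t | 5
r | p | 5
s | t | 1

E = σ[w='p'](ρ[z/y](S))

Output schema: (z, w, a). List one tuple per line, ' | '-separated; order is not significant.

Row counts bottom-up:
  S → 3
  ρ[z/y](S) → 3
  σ[w='p'](ρ[z/y](S)) → 1

== RESULT ==
z | w | a
r | p | 5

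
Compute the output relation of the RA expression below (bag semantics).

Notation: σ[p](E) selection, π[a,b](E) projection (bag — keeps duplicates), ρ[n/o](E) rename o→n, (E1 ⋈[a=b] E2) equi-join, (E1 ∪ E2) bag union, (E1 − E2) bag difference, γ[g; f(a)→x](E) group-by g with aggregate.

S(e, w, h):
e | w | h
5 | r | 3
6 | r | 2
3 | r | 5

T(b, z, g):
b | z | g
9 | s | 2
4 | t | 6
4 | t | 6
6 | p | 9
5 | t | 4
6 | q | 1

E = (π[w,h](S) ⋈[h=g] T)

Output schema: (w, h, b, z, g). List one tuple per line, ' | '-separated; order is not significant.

Subexpression sizes:
  S → 3
  π[w,h](S) → 3
  T → 6
  (π[w,h](S) ⋈[h=g] T) → 1

== RESULT ==
w | h | b | z | g
r | 2 | 9 | s | 2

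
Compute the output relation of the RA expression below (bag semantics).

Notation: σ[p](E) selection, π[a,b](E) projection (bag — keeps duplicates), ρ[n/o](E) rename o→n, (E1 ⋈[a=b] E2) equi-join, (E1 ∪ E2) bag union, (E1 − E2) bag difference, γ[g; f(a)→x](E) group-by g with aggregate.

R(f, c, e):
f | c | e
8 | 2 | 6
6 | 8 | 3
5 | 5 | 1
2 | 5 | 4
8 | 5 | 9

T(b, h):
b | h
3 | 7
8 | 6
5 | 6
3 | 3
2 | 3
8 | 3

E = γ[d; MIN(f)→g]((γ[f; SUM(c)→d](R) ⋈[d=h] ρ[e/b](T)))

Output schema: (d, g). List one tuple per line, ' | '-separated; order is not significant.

Per-node cardinality:
  R → 5
  γ[f; SUM(c)→d](R) → 4
  T → 6
  ρ[e/b](T) → 6
  (γ[f; SUM(c)→d](R) ⋈[d=h] ρ[e/b](T)) → 1
  γ[d; MIN(f)→g]((γ[f; SUM(c)→d](R) ⋈[d=h] ρ[e/b](T))) → 1

== RESULT ==
d | g
7 | 8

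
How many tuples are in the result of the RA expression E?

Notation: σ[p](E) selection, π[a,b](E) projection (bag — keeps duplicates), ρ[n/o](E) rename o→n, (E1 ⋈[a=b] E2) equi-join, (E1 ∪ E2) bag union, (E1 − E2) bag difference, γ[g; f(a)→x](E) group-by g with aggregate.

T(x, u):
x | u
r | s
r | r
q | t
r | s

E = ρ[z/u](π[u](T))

Stepwise |·|:
  T → 4
  π[u](T) → 4
  ρ[z/u](π[u](T)) → 4

|E| = 4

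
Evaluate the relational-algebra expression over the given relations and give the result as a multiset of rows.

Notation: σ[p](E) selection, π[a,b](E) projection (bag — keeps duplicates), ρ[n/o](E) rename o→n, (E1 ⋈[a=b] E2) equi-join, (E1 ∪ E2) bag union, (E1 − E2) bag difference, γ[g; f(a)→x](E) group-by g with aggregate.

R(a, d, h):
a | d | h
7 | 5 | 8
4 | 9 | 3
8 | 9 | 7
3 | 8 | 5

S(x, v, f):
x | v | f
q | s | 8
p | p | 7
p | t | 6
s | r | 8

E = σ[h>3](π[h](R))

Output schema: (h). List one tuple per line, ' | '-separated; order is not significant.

Stepwise |·|:
  R → 4
  π[h](R) → 4
  σ[h>3](π[h](R)) → 3

== RESULT ==
h
5
7
8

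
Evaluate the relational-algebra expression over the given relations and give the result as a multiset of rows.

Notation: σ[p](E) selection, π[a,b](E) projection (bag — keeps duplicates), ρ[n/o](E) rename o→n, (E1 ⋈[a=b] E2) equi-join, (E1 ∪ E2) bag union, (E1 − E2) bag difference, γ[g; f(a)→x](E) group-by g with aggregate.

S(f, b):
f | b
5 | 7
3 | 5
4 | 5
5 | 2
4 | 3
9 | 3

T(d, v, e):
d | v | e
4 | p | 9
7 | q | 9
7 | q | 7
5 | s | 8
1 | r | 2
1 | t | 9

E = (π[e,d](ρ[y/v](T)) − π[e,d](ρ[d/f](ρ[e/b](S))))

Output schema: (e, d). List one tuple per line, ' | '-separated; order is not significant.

Per-node cardinality:
  T → 6
  ρ[y/v](T) → 6
  π[e,d](ρ[y/v](T)) → 6
  S → 6
  ρ[e/b](S) → 6
  ρ[d/f](ρ[e/b](S)) → 6
  π[e,d](ρ[d/f](ρ[e/b](S))) → 6
  (π[e,d](ρ[y/v](T)) − π[e,d](ρ[d/f](ρ[e/b](S)))) → 6

== RESULT ==
e | d
2 | 1
7 | 7
8 | 5
9 | 1
9 | 4
9 | 7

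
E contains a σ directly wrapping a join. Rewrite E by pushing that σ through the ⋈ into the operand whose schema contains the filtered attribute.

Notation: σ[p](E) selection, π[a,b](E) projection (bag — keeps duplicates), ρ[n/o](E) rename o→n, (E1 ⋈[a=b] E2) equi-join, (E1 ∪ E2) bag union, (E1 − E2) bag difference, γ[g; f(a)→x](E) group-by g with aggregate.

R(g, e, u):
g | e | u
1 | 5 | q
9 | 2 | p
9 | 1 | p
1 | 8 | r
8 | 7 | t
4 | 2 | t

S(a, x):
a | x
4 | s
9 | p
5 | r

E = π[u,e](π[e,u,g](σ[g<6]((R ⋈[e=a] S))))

σ filters on g, owned by the left side.
E' = π[u,e](π[e,u,g]((σ[g<6](R) ⋈[e=a] S)))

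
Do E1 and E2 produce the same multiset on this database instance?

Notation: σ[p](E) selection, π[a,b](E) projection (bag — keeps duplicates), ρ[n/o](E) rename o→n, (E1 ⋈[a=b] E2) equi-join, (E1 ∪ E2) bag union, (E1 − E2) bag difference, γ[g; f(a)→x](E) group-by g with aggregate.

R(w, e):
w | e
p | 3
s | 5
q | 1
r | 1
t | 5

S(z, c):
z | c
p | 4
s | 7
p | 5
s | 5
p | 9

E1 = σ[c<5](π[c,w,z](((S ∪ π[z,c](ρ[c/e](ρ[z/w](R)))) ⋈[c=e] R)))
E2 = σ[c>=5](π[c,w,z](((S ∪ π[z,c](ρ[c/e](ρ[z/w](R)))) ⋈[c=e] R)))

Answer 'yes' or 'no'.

E1 per-node cardinality:
  S → 5
  R → 5
  ρ[z/w](R) → 5
  ρ[c/e](ρ[z/w](R)) → 5
  π[z,c](ρ[c/e](ρ[z/w](R))) → 5
  (S ∪ π[z,c](ρ[c/e](ρ[z/w](R)))) → 10
  R → 5
  ((S ∪ π[z,c](ρ[c/e](ρ[z/w](R)))) ⋈[c=e] R) → 13
  π[c,w,z](((S ∪ π[z,c](ρ[c/e](ρ[z/w](R)))) ⋈[c=e] R)) → 13
  σ[c<5](π[c,w,z](((S ∪ π[z,c](ρ[c/e](ρ[z/w](R)))) ⋈[c=e] R))) → 5
E2 per-node cardinality:
  S → 5
  R → 5
  ρ[z/w](R) → 5
  ρ[c/e](ρ[z/w](R)) → 5
  π[z,c](ρ[c/e](ρ[z/w](R))) → 5
  (S ∪ π[z,c](ρ[c/e](ρ[z/w](R)))) → 10
  R → 5
  ((S ∪ π[z,c](ρ[c/e](ρ[z/w](R)))) ⋈[c=e] R) → 13
  π[c,w,z](((S ∪ π[z,c](ρ[c/e](ρ[z/w](R)))) ⋈[c=e] R)) → 13
  σ[c>=5](π[c,w,z](((S ∪ π[z,c](ρ[c/e](ρ[z/w](R)))) ⋈[c=e] R))) → 8

E1 result:
c | w | z
1 | q | q
1 | q | r
1 | r | q
1 | r | r
3 | p | p
E2 result:
c | w | z
5 | s | p
5 | s | s
5 | s | s
5 | s | t
5 | t | p
5 | t | s
5 | t | s
5 | t | t
Witness: (1, 'q', 'q') appears 1× in E1 but 0× in E2.

no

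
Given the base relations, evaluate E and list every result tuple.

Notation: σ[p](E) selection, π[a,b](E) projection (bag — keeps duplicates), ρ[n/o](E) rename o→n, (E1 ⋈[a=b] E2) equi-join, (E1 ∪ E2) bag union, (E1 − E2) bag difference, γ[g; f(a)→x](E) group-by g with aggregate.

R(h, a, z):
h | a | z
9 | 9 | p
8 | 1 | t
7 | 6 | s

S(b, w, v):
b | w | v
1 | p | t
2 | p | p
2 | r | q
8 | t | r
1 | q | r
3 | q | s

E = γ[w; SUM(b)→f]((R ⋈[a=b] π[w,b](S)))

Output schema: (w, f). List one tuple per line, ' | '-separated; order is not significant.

Per-node cardinality:
  R → 3
  S → 6
  π[w,b](S) → 6
  (R ⋈[a=b] π[w,b](S)) → 2
  γ[w; SUM(b)→f]((R ⋈[a=b] π[w,b](S))) → 2

== RESULT ==
w | f
p | 1
q | 1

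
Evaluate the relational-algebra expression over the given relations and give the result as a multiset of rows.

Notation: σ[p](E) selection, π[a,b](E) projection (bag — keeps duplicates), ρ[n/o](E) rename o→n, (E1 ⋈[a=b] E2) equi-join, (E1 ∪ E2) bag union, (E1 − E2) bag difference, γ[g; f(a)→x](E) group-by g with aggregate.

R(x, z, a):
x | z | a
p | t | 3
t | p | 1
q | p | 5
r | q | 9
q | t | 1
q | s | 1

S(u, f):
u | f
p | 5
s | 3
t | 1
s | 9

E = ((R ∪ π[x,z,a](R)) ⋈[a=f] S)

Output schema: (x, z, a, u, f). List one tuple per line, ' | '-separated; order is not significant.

Subexpression sizes:
  R → 6
  R → 6
  π[x,z,a](R) → 6
  (R ∪ π[x,z,a](R)) → 12
  S → 4
  ((R ∪ π[x,z,a](R)) ⋈[a=f] S) → 12

== RESULT ==
x | z | a | u | f
p | t | 3 | s | 3
p | t | 3 | s | 3
q | p | 5 | p | 5
q | p | 5 | p | 5
q | s | 1 | t | 1
q | s | 1 | t | 1
q | t | 1 | t | 1
q | t | 1 | t | 1
r | q | 9 | s | 9
r | q | 9 | s | 9
t | p | 1 | t | 1
t | p | 1 | t | 1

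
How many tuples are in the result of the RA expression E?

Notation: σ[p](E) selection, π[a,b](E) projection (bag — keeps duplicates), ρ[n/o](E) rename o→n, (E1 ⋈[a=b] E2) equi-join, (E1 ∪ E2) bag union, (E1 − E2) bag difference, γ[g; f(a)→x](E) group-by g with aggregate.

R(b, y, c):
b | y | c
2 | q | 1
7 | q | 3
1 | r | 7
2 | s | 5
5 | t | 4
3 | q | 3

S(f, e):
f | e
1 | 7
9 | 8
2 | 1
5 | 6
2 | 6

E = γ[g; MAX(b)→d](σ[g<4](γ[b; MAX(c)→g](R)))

Stepwise |·|:
  R → 6
  γ[b; MAX(c)→g](R) → 5
  σ[g<4](γ[b; MAX(c)→g](R)) → 2
  γ[g; MAX(b)→d](σ[g<4](γ[b; MAX(c)→g](R))) → 1

|E| = 1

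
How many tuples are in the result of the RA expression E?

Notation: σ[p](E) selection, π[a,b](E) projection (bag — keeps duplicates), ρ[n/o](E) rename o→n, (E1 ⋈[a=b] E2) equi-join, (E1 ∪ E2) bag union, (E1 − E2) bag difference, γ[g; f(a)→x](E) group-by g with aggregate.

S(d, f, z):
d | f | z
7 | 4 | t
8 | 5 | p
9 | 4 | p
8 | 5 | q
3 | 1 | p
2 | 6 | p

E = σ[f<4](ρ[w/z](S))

Per-node cardinality:
  S → 6
  ρ[w/z](S) → 6
  σ[f<4](ρ[w/z](S)) → 1

|E| = 1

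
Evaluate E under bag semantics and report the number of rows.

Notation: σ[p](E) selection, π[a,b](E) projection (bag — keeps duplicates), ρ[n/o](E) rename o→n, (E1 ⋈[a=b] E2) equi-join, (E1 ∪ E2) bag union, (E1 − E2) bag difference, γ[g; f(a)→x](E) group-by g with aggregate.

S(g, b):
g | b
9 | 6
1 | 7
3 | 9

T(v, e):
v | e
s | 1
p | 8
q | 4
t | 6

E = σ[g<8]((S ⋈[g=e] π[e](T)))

Row counts bottom-up:
  S → 3
  T → 4
  π[e](T) → 4
  (S ⋈[g=e] π[e](T)) → 1
  σ[g<8]((S ⋈[g=e] π[e](T))) → 1

|E| = 1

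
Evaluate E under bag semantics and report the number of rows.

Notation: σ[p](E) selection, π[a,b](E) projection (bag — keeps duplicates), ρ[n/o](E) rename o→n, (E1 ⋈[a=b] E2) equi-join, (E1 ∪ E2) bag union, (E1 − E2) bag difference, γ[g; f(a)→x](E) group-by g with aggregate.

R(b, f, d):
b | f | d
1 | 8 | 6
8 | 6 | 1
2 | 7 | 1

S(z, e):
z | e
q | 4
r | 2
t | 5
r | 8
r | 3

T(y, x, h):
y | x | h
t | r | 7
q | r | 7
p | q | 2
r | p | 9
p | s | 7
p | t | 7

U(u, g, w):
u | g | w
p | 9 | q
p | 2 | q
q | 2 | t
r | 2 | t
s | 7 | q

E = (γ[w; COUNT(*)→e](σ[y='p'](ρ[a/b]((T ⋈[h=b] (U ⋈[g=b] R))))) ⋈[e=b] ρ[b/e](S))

Stepwise |·|:
  T → 6
  U → 5
  R → 3
  (U ⋈[g=b] R) → 3
  (T ⋈[h=b] (U ⋈[g=b] R)) → 3
  ρ[a/b]((T ⋈[h=b] (U ⋈[g=b] R))) → 3
  σ[y='p'](ρ[a/b]((T ⋈[h=b] (U ⋈[g=b] R)))) → 3
  γ[w; COUNT(*)→e](σ[y='p'](ρ[a/b]((T ⋈[h=b] (U ⋈[g=b] R))))) → 2
  S → 5
  ρ[b/e](S) → 5
  (γ[w; COUNT(*)→e](σ[y='p'](ρ[a/b]((T ⋈[h=b] (U ⋈[g=b] R))))) ⋈[e=b] ρ[b/e](S)) → 1

|E| = 1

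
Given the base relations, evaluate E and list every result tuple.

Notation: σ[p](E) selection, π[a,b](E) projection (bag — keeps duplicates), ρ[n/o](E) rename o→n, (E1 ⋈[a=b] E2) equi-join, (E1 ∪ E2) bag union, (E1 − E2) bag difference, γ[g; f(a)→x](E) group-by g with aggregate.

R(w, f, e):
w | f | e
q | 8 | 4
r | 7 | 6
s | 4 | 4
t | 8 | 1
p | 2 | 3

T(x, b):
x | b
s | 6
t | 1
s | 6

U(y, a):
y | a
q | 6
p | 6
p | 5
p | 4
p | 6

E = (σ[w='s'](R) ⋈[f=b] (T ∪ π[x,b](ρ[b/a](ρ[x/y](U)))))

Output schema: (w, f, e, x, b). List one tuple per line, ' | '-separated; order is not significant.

Row counts bottom-up:
  R → 5
  σ[w='s'](R) → 1
  T → 3
  U → 5
  ρ[x/y](U) → 5
  ρ[b/a](ρ[x/y](U)) → 5
  π[x,b](ρ[b/a](ρ[x/y](U))) → 5
  (T ∪ π[x,b](ρ[b/a](ρ[x/y](U)))) → 8
  (σ[w='s'](R) ⋈[f=b] (T ∪ π[x,b](ρ[b/a](ρ[x/y](U))))) → 1

== RESULT ==
w | f | e | x | b
s | 4 | 4 | p | 4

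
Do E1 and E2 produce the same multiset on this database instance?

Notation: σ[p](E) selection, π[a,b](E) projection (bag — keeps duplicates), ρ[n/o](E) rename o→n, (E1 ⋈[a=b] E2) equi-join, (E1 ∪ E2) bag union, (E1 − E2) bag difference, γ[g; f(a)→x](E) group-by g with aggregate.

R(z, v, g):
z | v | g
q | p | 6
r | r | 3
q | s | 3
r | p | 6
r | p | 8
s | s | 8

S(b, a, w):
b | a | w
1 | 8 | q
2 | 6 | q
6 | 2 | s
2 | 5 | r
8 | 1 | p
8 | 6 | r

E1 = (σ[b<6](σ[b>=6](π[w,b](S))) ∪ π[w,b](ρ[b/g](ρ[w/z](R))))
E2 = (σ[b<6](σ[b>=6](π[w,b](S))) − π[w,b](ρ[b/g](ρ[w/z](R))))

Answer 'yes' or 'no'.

E1 row counts bottom-up:
  S → 6
  π[w,b](S) → 6
  σ[b>=6](π[w,b](S)) → 3
  σ[b<6](σ[b>=6](π[w,b](S))) → 0
  R → 6
  ρ[w/z](R) → 6
  ρ[b/g](ρ[w/z](R)) → 6
  π[w,b](ρ[b/g](ρ[w/z](R))) → 6
  (σ[b<6](σ[b>=6](π[w,b](S))) ∪ π[w,b](ρ[b/g](ρ[w/z](R)))) → 6
E2 row counts bottom-up:
  S → 6
  π[w,b](S) → 6
  σ[b>=6](π[w,b](S)) → 3
  σ[b<6](σ[b>=6](π[w,b](S))) → 0
  R → 6
  ρ[w/z](R) → 6
  ρ[b/g](ρ[w/z](R)) → 6
  π[w,b](ρ[b/g](ρ[w/z](R))) → 6
  (σ[b<6](σ[b>=6](π[w,b](S))) − π[w,b](ρ[b/g](ρ[w/z](R)))) → 0

E1 result:
w | b
q | 3
q | 6
r | 3
r | 6
r | 8
s | 8
E2 result:
w | b
(0 rows)
Witness: ('q', 6) appears 1× in E1 but 0× in E2.

no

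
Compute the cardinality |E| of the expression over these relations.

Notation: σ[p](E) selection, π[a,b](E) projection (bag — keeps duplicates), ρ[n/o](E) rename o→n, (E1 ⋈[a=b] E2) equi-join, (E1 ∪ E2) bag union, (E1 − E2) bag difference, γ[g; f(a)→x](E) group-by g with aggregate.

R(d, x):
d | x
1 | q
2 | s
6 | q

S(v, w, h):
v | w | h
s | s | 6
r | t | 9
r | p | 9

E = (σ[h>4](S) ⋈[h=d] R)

Stepwise |·|:
  S → 3
  σ[h>4](S) → 3
  R → 3
  (σ[h>4](S) ⋈[h=d] R) → 1

|E| = 1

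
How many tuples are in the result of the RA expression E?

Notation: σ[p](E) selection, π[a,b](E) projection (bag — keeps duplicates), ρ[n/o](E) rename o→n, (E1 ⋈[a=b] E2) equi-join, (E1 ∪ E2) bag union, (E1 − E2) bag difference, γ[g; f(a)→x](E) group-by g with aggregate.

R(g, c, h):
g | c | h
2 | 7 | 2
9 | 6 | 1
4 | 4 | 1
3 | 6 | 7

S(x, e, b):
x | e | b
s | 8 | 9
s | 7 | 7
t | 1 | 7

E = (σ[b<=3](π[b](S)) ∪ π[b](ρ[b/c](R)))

Subexpression sizes:
  S → 3
  π[b](S) → 3
  σ[b<=3](π[b](S)) → 0
  R → 4
  ρ[b/c](R) → 4
  π[b](ρ[b/c](R)) → 4
  (σ[b<=3](π[b](S)) ∪ π[b](ρ[b/c](R))) → 4

|E| = 4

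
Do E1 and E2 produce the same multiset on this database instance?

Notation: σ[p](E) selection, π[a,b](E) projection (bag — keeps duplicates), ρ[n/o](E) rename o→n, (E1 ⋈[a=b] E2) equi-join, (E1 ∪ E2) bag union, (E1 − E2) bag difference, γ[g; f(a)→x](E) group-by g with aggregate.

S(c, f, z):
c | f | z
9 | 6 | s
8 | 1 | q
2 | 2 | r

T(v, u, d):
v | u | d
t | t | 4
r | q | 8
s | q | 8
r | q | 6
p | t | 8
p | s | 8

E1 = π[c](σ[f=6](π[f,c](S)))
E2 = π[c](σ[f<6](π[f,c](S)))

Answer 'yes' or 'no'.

E1 per-node cardinality:
  S → 3
  π[f,c](S) → 3
  σ[f=6](π[f,c](S)) → 1
  π[c](σ[f=6](π[f,c](S))) → 1
E2 per-node cardinality:
  S → 3
  π[f,c](S) → 3
  σ[f<6](π[f,c](S)) → 2
  π[c](σ[f<6](π[f,c](S))) → 2

E1 result:
c
9
E2 result:
c
2
8
Witness: (2,) appears 0× in E1 but 1× in E2.

no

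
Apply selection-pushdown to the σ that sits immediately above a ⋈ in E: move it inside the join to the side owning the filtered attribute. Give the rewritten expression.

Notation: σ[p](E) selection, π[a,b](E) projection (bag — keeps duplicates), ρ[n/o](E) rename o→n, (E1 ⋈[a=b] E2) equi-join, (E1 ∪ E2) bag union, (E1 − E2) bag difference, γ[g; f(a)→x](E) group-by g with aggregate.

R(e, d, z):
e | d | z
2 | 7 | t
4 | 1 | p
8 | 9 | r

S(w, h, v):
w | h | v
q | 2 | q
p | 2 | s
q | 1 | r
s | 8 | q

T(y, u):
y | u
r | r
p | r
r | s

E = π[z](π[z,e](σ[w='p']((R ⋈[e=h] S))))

σ filters on w, owned by the right side.
E' = π[z](π[z,e]((R ⋈[e=h] σ[w='p'](S))))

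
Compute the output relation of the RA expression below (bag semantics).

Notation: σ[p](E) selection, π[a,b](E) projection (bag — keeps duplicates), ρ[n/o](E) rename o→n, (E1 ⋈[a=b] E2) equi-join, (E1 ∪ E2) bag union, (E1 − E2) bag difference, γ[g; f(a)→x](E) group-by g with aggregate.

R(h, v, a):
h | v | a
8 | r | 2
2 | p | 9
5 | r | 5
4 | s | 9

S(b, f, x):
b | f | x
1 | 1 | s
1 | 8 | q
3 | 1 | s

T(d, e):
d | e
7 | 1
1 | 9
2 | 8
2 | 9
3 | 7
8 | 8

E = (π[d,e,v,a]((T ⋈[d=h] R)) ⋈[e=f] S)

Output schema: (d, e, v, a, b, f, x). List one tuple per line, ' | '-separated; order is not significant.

Row counts bottom-up:
  T → 6
  R → 4
  (T ⋈[d=h] R) → 3
  π[d,e,v,a]((T ⋈[d=h] R)) → 3
  S → 3
  (π[d,e,v,a]((T ⋈[d=h] R)) ⋈[e=f] S) → 2

== RESULT ==
d | e | v | a | b | f | x
2 | 8 | p | 9 | 1 | 8 | q
8 | 8 | r | 2 | 1 | 8 | q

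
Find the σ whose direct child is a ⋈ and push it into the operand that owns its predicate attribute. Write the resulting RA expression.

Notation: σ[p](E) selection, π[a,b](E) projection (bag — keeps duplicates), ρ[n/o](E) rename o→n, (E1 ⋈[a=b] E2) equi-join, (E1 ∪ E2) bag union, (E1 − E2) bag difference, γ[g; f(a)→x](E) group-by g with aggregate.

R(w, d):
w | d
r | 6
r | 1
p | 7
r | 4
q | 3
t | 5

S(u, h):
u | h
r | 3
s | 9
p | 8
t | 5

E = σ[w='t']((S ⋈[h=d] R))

σ filters on w, owned by the right side.
E' = (S ⋈[h=d] σ[w='t'](R))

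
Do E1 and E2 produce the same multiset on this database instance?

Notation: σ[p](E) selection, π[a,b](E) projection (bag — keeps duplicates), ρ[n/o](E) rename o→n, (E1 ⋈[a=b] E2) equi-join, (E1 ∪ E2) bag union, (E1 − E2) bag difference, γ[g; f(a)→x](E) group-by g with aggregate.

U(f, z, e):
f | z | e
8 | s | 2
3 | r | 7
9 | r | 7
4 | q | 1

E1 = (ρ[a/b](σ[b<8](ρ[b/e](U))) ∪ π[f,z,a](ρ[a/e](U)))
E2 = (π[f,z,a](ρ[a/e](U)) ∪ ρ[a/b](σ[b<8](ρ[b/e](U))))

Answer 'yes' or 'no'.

E1 subexpression sizes:
  U → 4
  ρ[b/e](U) → 4
  σ[b<8](ρ[b/e](U)) → 4
  ρ[a/b](σ[b<8](ρ[b/e](U))) → 4
  U → 4
  ρ[a/e](U) → 4
  π[f,z,a](ρ[a/e](U)) → 4
  (ρ[a/b](σ[b<8](ρ[b/e](U))) ∪ π[f,z,a](ρ[a/e](U))) → 8
E2 subexpression sizes:
  U → 4
  ρ[a/e](U) → 4
  π[f,z,a](ρ[a/e](U)) → 4
  U → 4
  ρ[b/e](U) → 4
  σ[b<8](ρ[b/e](U)) → 4
  ρ[a/b](σ[b<8](ρ[b/e](U))) → 4
  (π[f,z,a](ρ[a/e](U)) ∪ ρ[a/b](σ[b<8](ρ[b/e](U)))) → 8

E1 and E2 produce the same multiset:
f | z | a
3 | r | 7
3 | r | 7
4 | q | 1
4 | q | 1
8 | s | 2
8 | s | 2
9 | r | 7
9 | r | 7

yes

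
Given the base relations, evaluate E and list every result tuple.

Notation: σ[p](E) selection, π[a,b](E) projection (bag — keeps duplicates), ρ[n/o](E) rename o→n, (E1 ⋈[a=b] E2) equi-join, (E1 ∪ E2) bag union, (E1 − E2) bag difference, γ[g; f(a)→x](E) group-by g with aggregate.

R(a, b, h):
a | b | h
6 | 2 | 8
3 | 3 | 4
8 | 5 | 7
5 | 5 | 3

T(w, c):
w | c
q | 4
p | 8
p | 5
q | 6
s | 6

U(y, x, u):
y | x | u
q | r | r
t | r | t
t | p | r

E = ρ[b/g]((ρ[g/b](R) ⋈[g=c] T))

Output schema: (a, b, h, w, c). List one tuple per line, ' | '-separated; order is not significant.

Stepwise |·|:
  R → 4
  ρ[g/b](R) → 4
  T → 5
  (ρ[g/b](R) ⋈[g=c] T) → 2
  ρ[b/g]((ρ[g/b](R) ⋈[g=c] T)) → 2

== RESULT ==
a | b | h | w | c
5 | 5 | 3 | p | 5
8 | 5 | 7 | p | 5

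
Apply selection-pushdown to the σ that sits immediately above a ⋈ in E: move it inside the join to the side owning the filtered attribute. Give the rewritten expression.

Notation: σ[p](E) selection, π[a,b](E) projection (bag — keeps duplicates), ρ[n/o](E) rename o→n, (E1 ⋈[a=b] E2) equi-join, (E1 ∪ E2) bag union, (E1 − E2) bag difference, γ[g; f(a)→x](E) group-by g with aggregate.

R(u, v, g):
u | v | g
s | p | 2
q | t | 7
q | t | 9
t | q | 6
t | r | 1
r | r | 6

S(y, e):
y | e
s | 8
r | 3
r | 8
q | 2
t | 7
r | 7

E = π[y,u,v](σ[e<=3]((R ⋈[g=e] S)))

σ filters on e, owned by the right side.
E' = π[y,u,v]((R ⋈[g=e] σ[e<=3](S)))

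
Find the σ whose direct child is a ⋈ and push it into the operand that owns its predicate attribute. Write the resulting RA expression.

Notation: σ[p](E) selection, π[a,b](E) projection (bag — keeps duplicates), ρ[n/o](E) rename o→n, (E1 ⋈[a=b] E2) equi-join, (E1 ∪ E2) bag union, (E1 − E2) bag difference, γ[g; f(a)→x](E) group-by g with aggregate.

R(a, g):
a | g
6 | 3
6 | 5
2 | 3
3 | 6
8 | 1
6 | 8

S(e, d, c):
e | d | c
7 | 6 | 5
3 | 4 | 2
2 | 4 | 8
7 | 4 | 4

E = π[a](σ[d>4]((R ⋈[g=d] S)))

σ filters on d, owned by the right side.
E' = π[a]((R ⋈[g=d] σ[d>4](S)))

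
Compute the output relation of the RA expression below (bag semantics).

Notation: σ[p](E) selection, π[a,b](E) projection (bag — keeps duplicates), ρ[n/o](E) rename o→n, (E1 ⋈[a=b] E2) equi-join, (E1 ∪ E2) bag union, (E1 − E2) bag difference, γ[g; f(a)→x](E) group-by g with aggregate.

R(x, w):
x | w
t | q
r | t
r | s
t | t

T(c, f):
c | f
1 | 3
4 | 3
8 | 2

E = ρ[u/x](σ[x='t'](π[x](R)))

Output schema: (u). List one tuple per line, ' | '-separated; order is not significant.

Per-node cardinality:
  R → 4
  π[x](R) → 4
  σ[x='t'](π[x](R)) → 2
  ρ[u/x](σ[x='t'](π[x](R))) → 2

== RESULT ==
u
t
t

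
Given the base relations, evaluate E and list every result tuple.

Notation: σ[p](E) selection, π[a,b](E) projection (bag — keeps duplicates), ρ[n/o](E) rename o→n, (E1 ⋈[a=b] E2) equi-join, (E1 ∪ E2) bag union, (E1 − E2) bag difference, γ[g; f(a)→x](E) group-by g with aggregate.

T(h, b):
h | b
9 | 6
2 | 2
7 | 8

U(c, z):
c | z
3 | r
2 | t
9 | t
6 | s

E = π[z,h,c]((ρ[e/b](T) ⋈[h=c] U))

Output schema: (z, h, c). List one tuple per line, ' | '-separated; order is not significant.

Subexpression sizes:
  T → 3
  ρ[e/b](T) → 3
  U → 4
  (ρ[e/b](T) ⋈[h=c] U) → 2
  π[z,h,c]((ρ[e/b](T) ⋈[h=c] U)) → 2

== RESULT ==
z | h | c
t | 2 | 2
t | 9 | 9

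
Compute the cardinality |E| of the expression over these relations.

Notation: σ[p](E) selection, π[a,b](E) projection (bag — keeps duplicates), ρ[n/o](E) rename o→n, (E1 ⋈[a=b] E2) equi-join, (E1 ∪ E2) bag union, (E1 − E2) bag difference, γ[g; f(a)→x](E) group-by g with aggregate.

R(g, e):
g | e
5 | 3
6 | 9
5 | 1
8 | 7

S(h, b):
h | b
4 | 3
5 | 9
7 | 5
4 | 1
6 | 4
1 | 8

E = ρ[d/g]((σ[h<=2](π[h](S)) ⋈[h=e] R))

Subexpression sizes:
  S → 6
  π[h](S) → 6
  σ[h<=2](π[h](S)) → 1
  R → 4
  (σ[h<=2](π[h](S)) ⋈[h=e] R) → 1
  ρ[d/g]((σ[h<=2](π[h](S)) ⋈[h=e] R)) → 1

|E| = 1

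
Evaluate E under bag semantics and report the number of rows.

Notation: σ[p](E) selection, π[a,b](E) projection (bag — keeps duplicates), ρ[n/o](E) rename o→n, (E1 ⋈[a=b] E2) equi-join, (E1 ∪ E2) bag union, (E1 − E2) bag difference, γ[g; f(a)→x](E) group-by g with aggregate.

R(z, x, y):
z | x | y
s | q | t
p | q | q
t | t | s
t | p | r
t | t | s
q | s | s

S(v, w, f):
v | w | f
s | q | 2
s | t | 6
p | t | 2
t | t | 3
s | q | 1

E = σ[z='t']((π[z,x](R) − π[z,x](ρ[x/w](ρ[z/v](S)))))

Per-node cardinality:
  R → 6
  π[z,x](R) → 6
  S → 5
  ρ[z/v](S) → 5
  ρ[x/w](ρ[z/v](S)) → 5
  π[z,x](ρ[x/w](ρ[z/v](S))) → 5
  (π[z,x](R) − π[z,x](ρ[x/w](ρ[z/v](S)))) → 4
  σ[z='t']((π[z,x](R) − π[z,x](ρ[x/w](ρ[z/v](S))))) → 2

|E| = 2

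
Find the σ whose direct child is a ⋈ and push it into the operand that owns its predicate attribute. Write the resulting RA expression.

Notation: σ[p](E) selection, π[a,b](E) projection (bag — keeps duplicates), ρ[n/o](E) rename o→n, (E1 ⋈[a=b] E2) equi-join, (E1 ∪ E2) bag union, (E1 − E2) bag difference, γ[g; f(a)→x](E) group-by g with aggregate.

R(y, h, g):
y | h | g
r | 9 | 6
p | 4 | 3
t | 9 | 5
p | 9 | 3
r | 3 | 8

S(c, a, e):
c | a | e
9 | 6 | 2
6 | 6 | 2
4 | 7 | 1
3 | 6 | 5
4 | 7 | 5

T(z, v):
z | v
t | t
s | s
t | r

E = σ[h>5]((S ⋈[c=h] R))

σ filters on h, owned by the right side.
E' = (S ⋈[c=h] σ[h>5](R))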